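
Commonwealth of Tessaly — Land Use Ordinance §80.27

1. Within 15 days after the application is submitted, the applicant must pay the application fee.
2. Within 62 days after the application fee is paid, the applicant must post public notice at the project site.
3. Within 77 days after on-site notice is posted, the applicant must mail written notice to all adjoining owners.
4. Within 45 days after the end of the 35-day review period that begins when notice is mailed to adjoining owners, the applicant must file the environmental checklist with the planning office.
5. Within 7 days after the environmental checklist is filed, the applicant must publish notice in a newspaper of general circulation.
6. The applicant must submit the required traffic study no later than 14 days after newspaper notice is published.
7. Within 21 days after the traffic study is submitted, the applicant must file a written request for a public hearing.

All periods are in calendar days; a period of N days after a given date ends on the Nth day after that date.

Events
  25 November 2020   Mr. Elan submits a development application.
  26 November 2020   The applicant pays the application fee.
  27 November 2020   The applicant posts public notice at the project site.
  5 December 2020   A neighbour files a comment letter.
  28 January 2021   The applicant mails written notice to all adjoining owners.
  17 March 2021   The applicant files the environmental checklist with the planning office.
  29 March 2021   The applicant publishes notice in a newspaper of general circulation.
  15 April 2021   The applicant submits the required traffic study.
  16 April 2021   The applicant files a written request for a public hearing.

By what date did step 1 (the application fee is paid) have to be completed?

10 December 2020

Step 1 runs from 25 November 2020, when the application is submitted. 15 days after 25 November 2020 is 10 December 2020.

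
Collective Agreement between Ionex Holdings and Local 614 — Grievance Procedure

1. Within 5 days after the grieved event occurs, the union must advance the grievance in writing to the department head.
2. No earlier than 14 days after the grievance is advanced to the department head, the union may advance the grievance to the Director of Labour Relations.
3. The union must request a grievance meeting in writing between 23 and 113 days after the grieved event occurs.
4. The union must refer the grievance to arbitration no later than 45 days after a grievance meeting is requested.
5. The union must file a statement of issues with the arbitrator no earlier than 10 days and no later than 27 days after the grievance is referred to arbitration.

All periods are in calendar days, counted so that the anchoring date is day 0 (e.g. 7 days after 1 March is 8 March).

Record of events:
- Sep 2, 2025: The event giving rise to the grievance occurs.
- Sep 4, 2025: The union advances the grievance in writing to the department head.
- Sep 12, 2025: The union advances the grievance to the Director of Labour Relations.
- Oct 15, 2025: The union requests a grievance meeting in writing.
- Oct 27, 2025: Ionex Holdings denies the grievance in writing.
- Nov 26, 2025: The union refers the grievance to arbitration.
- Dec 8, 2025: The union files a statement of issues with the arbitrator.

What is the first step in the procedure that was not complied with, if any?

Step 2

Step 1 — counting 5 days from Sep 2, 2025 (when the grieved event occurs) gives a deadline of Sep 7, 2025; Sep 4, 2025 is within that limit.
Step 2 — must wait 14 days from Sep 4, 2025 (when the grievance is advanced to the department head), so not before Sep 18, 2025; Sep 12, 2025 is 6 days before the earliest permitted date.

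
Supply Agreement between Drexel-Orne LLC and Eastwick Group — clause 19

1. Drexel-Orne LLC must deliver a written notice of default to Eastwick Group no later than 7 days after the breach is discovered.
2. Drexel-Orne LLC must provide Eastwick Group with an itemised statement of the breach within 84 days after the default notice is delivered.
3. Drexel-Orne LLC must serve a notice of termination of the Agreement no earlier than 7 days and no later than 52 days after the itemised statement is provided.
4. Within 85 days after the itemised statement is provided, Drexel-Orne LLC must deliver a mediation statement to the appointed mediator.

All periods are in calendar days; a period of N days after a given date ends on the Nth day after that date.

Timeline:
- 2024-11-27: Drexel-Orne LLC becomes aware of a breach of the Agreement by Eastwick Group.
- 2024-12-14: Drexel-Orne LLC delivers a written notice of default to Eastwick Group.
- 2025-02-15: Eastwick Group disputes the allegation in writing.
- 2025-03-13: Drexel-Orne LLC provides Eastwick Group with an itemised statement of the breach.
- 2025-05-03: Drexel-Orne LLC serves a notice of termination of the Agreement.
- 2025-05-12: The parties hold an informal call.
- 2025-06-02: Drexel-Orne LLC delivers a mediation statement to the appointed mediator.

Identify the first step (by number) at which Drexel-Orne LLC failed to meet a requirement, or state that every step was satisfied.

Step 1 — counting 7 days from 2024-11-27 (when the breach is discovered) gives a deadline of 2024-12-04; not done until 2024-12-14, 10 days after the deadline.
No need to go further; step 1 was not satisfied.

Step 1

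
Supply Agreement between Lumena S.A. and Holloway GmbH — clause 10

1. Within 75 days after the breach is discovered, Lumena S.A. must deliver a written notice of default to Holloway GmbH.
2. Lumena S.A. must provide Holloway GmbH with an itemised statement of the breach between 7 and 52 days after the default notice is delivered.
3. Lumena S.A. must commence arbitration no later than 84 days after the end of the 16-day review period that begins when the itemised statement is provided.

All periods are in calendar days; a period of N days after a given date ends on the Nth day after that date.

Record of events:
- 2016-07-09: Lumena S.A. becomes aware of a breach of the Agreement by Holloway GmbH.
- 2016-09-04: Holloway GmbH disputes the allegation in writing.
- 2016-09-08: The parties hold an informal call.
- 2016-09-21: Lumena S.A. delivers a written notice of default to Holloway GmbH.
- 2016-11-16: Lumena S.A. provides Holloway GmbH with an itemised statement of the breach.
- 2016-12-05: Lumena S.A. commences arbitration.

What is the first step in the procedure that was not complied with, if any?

Step 2

Step 1 — counting 75 days from 2016-07-09 (when the breach is discovered) gives a deadline of 2016-09-22; 2016-09-21 is within that limit.
Step 2 — 7 and 52 days from 2016-09-21 (when the default notice is delivered) are 2016-09-28 and 2016-11-12 respectively; 2016-11-16 is 4 days past the end of the window.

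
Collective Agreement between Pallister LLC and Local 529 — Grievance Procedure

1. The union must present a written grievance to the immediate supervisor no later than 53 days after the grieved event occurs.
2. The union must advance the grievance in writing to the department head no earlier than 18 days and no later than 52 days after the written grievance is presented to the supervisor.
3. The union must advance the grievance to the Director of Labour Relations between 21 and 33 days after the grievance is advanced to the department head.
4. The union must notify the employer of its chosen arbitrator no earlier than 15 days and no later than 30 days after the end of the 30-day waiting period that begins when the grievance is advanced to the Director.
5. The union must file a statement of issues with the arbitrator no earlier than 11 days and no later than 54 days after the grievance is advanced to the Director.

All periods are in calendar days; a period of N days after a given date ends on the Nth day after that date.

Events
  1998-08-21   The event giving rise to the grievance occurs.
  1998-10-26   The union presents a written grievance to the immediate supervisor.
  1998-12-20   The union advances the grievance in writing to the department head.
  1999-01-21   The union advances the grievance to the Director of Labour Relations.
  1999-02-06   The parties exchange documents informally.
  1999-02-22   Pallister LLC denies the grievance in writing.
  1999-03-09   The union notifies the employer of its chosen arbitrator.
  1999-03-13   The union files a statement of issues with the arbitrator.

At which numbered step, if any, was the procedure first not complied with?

(1) due by 1998-08-21 + 53 days = 1998-10-13; not done until 1998-10-26, 13 days after the deadline.

Step 1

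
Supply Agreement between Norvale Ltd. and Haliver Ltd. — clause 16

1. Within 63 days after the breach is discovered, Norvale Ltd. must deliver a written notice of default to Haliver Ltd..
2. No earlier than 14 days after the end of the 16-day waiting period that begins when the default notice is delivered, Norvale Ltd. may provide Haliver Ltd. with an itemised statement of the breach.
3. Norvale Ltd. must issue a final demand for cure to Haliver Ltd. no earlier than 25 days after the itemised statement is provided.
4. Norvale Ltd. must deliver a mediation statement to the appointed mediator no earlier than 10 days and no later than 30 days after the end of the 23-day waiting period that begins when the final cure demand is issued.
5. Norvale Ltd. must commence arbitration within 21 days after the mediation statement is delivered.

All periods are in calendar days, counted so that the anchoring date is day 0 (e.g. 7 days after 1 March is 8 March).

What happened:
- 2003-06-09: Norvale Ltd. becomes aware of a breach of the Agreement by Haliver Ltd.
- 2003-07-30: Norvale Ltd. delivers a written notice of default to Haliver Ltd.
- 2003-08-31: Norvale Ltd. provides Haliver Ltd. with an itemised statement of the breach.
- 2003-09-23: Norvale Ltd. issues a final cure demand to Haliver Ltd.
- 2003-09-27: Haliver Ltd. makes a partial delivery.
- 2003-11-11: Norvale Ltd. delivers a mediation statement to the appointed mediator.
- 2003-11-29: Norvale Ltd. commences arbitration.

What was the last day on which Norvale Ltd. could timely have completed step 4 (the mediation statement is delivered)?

The final cure demand is issued on 2003-09-23; the 23-day waiting period therefore ends 2003-10-16, and step 4 runs from that date. The window is 10–30 days after 2003-10-16; it closes on 2003-11-15.

2003-11-15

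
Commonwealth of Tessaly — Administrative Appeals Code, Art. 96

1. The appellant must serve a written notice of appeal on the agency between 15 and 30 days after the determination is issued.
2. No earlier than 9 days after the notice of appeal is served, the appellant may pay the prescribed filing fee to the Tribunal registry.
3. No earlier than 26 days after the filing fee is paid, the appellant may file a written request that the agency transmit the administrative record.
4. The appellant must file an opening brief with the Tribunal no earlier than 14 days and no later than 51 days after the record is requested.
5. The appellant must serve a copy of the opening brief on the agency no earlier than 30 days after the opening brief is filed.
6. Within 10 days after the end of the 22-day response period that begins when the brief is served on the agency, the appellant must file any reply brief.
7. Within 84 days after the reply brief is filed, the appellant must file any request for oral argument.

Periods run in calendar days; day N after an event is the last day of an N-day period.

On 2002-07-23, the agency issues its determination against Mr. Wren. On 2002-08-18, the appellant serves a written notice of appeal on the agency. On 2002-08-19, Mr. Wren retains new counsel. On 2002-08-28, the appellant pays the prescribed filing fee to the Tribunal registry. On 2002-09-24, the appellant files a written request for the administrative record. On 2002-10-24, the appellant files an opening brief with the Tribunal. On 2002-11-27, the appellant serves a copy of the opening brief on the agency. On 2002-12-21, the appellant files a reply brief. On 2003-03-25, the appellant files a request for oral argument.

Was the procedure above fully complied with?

No

Step 1 — 15 and 30 days from 2002-07-23 (when the determination is issued) are 2002-08-07 and 2002-08-22 respectively; done 2002-08-18, which is between those dates.
Step 2 — must wait 9 days from 2002-08-18 (when the notice of appeal is served), so not before 2002-08-27; done 2002-08-28, after the minimum wait.
Step 3 — must wait 26 days from 2002-08-28 (when the filing fee is paid), so not before 2002-09-23; done 2002-09-24, after the minimum wait.
Step 4 — 14 and 51 days from 2002-09-24 (when the record is requested) are 2002-10-08 and 2002-11-14 respectively; done 2002-10-24, which is between those dates.
Step 5 — must wait 30 days from 2002-10-24 (when the opening brief is filed), so not before 2002-11-23; done 2002-11-27 — permitted.
Step 6 — counting 10 days from 2002-12-19 (end of the 22-day response period, which began when the brief is served on the agency on 2002-11-27) gives a deadline of 2002-12-29; 2002-12-21 is within that limit.
Step 7 — counting 84 days from 2002-12-21 (when the reply brief is filed) gives a deadline of 2003-03-15; done 2003-03-25 — 10 days late.
The analysis stops there.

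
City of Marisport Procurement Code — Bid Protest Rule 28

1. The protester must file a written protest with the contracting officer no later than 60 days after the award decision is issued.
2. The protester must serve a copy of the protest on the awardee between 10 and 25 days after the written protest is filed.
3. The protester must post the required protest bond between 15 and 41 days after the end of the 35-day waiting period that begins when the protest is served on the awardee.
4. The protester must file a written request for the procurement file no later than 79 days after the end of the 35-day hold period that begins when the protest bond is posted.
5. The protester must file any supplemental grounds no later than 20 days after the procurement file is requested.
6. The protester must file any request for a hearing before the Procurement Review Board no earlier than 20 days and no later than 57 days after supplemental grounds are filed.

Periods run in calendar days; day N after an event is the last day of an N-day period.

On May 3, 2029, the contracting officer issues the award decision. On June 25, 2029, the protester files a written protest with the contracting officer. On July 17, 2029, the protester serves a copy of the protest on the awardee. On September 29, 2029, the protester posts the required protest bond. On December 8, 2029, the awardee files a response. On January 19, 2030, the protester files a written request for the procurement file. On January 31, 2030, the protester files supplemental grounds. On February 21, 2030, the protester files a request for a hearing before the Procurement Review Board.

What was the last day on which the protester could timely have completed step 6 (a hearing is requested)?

March 29, 2030

Step 6 runs from January 31, 2030, when supplemental grounds are filed. The window is 20–57 days after January 31, 2030; it closes on March 29, 2030.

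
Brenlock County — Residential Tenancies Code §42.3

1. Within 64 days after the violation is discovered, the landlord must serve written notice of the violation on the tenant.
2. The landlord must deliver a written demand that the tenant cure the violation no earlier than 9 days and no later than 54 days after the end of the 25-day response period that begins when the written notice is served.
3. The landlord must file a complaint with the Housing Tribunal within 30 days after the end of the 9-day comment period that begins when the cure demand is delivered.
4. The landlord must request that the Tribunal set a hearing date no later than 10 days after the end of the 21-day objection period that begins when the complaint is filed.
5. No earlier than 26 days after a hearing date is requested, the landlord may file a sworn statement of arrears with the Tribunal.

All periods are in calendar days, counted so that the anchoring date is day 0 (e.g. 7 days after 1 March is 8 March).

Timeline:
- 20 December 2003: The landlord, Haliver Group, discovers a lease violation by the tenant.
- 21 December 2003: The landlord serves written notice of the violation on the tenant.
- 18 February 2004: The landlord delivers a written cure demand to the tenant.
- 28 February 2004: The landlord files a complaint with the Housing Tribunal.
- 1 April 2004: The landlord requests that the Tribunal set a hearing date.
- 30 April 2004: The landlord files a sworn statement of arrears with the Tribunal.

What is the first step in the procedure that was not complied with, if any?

Step 1 — counting 64 days from 20 December 2003 (when the violation is discovered) gives a deadline of 22 February 2004; done 21 December 2003 — timely.
Step 2 — 9 and 54 days from 15 January 2004 (end of the 25-day response period, which began when the written notice is served on 21 December 2003) are 24 January 2004 and 9 March 2004 respectively; 18 February 2004 falls inside that range.
Step 3 — counting 30 days from 27 February 2004 (end of the 9-day comment period, which began when the cure demand is delivered on 18 February 2004) gives a deadline of 28 March 2004; done 28 February 2004 — timely.
Step 4 — counting 10 days from 20 March 2004 (end of the 21-day objection period, which began when the complaint is filed on 28 February 2004) gives a deadline of 30 March 2004; 1 April 2004 misses that deadline by 2 days.
The procedure was therefore not followed at step 4.

Step 4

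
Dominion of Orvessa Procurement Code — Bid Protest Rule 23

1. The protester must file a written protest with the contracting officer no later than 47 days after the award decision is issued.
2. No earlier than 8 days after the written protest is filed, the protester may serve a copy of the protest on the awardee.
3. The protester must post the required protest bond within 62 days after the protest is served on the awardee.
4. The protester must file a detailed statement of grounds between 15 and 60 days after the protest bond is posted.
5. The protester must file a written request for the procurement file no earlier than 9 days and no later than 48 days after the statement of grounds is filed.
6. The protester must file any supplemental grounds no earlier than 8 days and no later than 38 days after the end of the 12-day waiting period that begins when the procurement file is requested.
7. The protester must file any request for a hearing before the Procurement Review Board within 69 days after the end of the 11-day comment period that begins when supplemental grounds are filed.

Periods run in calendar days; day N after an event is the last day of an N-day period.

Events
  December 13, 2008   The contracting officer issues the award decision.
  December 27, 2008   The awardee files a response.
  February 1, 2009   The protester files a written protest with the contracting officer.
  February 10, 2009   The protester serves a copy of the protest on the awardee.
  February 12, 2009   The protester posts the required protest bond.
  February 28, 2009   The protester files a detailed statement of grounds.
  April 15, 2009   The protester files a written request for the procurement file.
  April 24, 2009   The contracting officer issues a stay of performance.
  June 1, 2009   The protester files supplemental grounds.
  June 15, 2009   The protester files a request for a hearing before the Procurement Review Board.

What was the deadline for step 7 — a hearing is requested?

Supplemental grounds are filed on June 1, 2009; the 11-day comment period therefore ends June 12, 2009, and step 7 runs from that date. 69 days after June 12, 2009 is August 20, 2009.

August 20, 2009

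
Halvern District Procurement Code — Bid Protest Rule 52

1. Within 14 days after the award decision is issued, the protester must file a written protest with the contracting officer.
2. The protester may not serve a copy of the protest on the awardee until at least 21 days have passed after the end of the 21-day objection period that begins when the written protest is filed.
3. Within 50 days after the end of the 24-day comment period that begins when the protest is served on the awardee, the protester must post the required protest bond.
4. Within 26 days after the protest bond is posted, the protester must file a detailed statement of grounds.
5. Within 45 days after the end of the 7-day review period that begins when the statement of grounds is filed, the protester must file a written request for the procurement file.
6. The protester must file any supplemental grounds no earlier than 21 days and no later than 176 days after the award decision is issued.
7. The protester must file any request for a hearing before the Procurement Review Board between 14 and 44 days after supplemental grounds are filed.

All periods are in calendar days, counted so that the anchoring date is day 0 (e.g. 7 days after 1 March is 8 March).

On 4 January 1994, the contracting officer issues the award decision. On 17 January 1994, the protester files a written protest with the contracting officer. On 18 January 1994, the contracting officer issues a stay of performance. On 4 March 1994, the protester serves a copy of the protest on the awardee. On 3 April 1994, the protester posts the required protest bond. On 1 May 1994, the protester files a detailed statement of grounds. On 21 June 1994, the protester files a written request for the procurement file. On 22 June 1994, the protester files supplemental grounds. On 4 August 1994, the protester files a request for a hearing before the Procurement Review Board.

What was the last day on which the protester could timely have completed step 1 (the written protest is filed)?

Step 1 runs from 4 January 1994, when the award decision is issued. 14 days after 4 January 1994 is 18 January 1994.

18 January 1994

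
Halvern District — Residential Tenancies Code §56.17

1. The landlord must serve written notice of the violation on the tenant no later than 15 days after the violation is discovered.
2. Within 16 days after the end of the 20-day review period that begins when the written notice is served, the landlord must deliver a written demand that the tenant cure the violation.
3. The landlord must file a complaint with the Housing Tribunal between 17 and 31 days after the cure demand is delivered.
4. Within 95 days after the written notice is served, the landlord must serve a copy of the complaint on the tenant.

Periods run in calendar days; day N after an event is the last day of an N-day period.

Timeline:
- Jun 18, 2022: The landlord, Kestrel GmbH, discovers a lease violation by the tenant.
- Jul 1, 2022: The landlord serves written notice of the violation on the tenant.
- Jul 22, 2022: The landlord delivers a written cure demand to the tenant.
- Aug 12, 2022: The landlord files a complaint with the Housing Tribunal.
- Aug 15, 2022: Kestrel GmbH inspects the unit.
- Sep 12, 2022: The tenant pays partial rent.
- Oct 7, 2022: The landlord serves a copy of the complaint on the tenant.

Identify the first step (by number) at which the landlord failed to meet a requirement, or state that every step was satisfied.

Step 4

(1) due by Jun 18, 2022 + 15 days = Jul 3, 2022; Jul 1, 2022 is within that limit.
(2) due by Jul 21, 2022 + 16 days = Aug 6, 2022; Jul 22, 2022 is within that limit.
(3) the permitted window runs from Jul 22, 2022 + 17 = Aug 8, 2022 to Jul 22, 2022 + 31 = Aug 22, 2022; done Aug 12, 2022 — within the window.
(4) due by Jul 1, 2022 + 95 days = Oct 4, 2022; Oct 7, 2022 misses that deadline by 3 days.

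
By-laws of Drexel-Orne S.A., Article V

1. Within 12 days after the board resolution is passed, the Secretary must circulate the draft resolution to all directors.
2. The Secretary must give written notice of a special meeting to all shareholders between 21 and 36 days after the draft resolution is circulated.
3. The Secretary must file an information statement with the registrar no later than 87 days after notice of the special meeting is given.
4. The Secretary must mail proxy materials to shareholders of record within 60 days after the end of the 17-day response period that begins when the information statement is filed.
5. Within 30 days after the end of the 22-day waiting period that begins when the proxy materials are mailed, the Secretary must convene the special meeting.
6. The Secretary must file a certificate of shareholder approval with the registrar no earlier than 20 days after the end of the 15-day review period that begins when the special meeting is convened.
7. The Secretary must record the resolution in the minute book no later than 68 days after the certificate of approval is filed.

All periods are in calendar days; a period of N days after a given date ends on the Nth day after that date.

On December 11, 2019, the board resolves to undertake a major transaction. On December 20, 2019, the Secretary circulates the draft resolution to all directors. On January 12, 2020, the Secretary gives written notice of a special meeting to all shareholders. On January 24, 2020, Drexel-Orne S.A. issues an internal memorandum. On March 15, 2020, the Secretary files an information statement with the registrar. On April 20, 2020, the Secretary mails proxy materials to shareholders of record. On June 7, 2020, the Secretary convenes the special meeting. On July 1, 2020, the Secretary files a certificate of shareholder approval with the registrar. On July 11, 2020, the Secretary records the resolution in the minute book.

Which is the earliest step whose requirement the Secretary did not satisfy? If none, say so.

Step 6

(1) due by December 11, 2019 + 12 days = December 23, 2019; December 20, 2019 is within that limit.
(2) the permitted window runs from December 20, 2019 + 21 = January 10, 2020 to December 20, 2019 + 36 = January 25, 2020; January 12, 2020 falls inside that range.
(3) due by January 12, 2020 + 87 days = April 8, 2020; done March 15, 2020 — timely.
(4) due by April 1, 2020 + 60 days = May 31, 2020; April 20, 2020 is within that limit.
(5) due by May 12, 2020 + 30 days = June 11, 2020; done June 7, 2020 — timely.
(6) permitted from June 22, 2020 + 20 days = July 12, 2020 onward; done July 1, 2020 — 11 days too early.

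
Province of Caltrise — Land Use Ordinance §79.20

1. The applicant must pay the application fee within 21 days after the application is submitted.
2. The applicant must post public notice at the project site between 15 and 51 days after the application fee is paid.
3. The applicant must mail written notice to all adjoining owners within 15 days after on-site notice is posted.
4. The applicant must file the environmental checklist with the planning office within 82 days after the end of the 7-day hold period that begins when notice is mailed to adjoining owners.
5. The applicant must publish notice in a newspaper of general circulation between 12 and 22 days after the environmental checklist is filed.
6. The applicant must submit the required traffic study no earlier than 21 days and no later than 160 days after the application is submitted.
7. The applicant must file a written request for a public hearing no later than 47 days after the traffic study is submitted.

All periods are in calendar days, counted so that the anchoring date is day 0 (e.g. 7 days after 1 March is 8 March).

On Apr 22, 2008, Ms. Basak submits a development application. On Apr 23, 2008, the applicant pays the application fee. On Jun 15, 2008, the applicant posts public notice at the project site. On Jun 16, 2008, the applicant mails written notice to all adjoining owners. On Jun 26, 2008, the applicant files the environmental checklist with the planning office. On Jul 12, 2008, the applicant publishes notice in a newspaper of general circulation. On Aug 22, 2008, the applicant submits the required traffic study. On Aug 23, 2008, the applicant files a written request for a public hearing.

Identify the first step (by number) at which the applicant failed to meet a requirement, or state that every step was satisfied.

Step 1 — counting 21 days from Apr 22, 2008 (when the application is submitted) gives a deadline of May 13, 2008; completed Apr 23, 2008, before the deadline.
Step 2 — 15 and 51 days from Apr 23, 2008 (when the application fee is paid) are May 8, 2008 and Jun 13, 2008 respectively; Jun 15, 2008 is 2 days past the end of the window.

Step 2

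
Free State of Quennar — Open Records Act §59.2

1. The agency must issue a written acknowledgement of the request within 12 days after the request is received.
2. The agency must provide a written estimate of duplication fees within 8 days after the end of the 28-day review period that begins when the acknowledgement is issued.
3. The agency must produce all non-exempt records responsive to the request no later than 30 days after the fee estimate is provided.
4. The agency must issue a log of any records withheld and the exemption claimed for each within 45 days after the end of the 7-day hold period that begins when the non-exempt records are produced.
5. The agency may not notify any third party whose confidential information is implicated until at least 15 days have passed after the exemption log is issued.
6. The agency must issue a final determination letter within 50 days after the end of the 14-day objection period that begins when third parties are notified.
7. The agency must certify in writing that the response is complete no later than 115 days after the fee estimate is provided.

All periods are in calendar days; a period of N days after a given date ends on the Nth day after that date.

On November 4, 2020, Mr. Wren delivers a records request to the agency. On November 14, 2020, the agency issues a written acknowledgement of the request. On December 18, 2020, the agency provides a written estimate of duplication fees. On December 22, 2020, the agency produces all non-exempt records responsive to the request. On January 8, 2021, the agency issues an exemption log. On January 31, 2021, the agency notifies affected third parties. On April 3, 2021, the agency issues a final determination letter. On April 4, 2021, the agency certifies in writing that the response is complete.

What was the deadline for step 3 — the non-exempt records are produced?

January 17, 2021

Step 3 runs from December 18, 2020, when the fee estimate is provided. 30 days after December 18, 2020 is January 17, 2021.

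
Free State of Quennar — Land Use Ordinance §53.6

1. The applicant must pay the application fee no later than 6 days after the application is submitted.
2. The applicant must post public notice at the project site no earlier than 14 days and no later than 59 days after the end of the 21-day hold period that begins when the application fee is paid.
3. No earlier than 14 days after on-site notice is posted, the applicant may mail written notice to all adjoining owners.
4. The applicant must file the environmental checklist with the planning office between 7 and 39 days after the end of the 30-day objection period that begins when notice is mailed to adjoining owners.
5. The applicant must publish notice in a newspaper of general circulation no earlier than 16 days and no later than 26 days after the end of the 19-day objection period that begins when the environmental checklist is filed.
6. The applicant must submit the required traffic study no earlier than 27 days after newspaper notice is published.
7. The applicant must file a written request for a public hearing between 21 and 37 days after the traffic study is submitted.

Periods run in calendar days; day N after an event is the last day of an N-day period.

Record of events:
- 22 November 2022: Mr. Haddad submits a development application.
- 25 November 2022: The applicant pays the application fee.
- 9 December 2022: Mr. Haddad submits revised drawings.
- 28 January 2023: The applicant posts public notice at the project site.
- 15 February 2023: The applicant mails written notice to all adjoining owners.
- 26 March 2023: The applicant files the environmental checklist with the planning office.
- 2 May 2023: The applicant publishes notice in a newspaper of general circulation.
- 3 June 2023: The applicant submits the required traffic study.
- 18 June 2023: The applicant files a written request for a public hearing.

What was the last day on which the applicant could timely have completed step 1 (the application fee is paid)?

Step 1 runs from 22 November 2022, when the application is submitted. 6 days after 22 November 2022 is 28 November 2022.

28 November 2022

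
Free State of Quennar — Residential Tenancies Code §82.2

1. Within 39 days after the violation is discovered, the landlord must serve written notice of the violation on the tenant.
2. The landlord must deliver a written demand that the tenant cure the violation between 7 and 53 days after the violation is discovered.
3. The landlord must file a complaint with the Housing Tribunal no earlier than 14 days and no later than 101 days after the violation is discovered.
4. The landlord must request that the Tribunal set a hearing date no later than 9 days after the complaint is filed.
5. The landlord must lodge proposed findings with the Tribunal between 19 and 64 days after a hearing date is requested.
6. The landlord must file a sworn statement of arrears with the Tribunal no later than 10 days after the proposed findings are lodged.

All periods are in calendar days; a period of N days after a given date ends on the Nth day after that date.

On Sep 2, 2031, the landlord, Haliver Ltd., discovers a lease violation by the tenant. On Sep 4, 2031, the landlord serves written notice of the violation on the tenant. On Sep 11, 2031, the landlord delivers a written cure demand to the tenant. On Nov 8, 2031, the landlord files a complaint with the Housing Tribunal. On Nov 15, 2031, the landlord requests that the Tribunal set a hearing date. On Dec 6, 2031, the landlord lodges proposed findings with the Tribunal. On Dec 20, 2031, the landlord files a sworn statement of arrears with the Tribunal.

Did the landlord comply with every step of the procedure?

No

Step 1 — counting 39 days from Sep 2, 2031 (when the violation is discovered) gives a deadline of Oct 11, 2031; Sep 4, 2031 is within that limit.
Step 2 — 7 and 53 days from Sep 2, 2031 (when the violation is discovered) are Sep 9, 2031 and Oct 25, 2031 respectively; done Sep 11, 2031, which is between those dates.
Step 3 — 14 and 101 days from Sep 2, 2031 (when the violation is discovered) are Sep 16, 2031 and Dec 12, 2031 respectively; done Nov 8, 2031 — within the window.
Step 4 — counting 9 days from Nov 8, 2031 (when the complaint is filed) gives a deadline of Nov 17, 2031; Nov 15, 2031 is within that limit.
Step 5 — 19 and 64 days from Nov 15, 2031 (when a hearing date is requested) are Dec 4, 2031 and Jan 18, 2032 respectively; done Dec 6, 2031, which is between those dates.
Step 6 — counting 10 days from Dec 6, 2031 (when the proposed findings are lodged) gives a deadline of Dec 16, 2031; done Dec 20, 2031 — 4 days late.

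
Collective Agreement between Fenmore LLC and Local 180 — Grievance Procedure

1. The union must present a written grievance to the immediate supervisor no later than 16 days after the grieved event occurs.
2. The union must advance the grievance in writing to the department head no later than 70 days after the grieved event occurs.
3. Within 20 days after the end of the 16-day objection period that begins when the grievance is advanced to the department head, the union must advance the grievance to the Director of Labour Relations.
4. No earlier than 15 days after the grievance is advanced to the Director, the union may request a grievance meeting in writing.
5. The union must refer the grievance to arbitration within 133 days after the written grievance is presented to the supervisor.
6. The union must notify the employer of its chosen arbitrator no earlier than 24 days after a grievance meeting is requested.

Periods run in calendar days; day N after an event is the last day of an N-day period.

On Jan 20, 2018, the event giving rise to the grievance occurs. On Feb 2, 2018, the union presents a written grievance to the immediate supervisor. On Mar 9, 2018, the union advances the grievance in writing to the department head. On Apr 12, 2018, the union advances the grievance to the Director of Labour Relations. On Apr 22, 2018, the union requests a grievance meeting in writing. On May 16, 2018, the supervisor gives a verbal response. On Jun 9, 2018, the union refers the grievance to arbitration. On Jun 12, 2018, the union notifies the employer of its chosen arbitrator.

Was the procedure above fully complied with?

Step 1 — counting 16 days from Jan 20, 2018 (when the grieved event occurs) gives a deadline of Feb 5, 2018; done Feb 2, 2018 — timely.
Step 2 — counting 70 days from Jan 20, 2018 (when the grieved event occurs) gives a deadline of Mar 31, 2018; done Mar 9, 2018 — timely.
Step 3 — counting 20 days from Mar 25, 2018 (end of the 16-day objection period, which began when the grievance is advanced to the department head on Mar 9, 2018) gives a deadline of Apr 14, 2018; Apr 12, 2018 is within that limit.
Step 4 — must wait 15 days from Apr 12, 2018 (when the grievance is advanced to the Director), so not before Apr 27, 2018; Apr 22, 2018 is 5 days before the earliest permitted date.
No need to go further; step 4 was not satisfied.

No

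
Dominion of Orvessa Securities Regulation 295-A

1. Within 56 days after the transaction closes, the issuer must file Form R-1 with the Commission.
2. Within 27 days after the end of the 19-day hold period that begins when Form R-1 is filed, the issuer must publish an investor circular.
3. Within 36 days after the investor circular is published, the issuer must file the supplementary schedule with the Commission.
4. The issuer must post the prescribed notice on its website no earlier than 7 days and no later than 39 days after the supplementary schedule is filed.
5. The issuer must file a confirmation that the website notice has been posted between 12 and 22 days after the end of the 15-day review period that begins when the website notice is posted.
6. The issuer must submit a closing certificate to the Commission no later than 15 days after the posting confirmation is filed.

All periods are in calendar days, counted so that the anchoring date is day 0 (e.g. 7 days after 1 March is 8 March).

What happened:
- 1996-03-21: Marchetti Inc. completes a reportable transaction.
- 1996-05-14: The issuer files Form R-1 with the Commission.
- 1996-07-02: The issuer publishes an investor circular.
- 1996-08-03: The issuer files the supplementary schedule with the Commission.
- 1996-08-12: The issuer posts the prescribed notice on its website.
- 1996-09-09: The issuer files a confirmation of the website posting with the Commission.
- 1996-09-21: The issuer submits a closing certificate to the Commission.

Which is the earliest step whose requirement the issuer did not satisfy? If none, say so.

(1) due by 1996-03-21 + 56 days = 1996-05-16; completed 1996-05-14, before the deadline.
(2) due by 1996-06-02 + 27 days = 1996-06-29; done 1996-07-02 — 3 days late.
No need to go further; step 2 was not satisfied.

Step 2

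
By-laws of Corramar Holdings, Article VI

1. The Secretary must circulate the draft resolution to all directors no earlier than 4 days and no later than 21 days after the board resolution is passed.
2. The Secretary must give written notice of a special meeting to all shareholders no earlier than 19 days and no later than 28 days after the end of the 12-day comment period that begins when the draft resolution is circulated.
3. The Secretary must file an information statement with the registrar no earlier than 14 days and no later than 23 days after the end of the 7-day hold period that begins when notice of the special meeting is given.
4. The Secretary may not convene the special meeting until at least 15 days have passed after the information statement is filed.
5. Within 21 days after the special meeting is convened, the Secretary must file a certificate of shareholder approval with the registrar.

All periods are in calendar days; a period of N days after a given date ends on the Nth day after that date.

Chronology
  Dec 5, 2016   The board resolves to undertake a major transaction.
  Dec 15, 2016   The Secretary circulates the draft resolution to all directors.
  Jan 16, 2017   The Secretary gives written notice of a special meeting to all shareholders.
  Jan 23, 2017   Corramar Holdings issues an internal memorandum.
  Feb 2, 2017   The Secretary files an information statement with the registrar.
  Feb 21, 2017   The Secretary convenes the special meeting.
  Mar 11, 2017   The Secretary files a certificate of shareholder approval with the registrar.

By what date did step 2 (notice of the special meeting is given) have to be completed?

The draft resolution is circulated on Dec 15, 2016; the 12-day comment period therefore ends Dec 27, 2016, and step 2 runs from that date. The window is 19–28 days after Dec 27, 2016; it closes on Jan 24, 2017.

Jan 24, 2017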